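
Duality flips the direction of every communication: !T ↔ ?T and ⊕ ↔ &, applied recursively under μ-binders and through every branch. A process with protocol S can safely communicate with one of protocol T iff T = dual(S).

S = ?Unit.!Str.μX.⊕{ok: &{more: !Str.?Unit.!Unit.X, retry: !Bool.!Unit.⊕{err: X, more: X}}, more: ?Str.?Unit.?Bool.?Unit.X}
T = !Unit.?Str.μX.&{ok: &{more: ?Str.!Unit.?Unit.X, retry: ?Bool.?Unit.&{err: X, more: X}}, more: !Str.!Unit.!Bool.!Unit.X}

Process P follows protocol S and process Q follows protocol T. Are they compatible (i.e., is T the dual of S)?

?Unit ‖ !Unit  ✓
  !Str ‖ ?Str  ✓
    μX ‖ μX  ✓ (μ self-dual)
      ⊕{ok,more} ‖ &{ok,more}  ✓ same labels
        case ok:
          &{more,retry} ‖ &{more,retry}  ✗ choice polarity not flipped — not dual

NO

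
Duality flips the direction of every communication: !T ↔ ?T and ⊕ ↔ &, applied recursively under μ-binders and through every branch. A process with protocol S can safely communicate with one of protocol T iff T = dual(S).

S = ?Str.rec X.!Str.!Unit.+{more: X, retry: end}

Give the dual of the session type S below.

!Str.rec X.?Str.?Unit.&{more: X, retry: end}

?Str ↦ !Str
  rec X ↦ rec X  (rec unchanged)
    !Str ↦ ?Str
      !Unit ↦ ?Unit
        +{more,retry} ↦ &{more,retry}  (internal→external)
          case more:
            X ↦ X
          case retry:
            end ↦ end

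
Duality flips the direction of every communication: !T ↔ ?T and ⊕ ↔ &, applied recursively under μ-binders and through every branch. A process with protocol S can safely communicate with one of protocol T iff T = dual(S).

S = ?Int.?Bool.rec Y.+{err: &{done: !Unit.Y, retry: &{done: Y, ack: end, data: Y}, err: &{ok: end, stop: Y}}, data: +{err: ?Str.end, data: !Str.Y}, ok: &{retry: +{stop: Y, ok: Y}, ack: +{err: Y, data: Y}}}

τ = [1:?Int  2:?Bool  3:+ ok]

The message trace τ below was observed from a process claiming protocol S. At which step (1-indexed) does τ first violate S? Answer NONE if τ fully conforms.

NONE

[1] ?Int  ok  now at ?Bool.rec Y.…
[2] ?Bool  ok  now at rec Y.…
[3] + ok  ok  now at &{retry: +{stop: rec Y.…, ok: rec Y.…}, ack: +{err: rec Y.…, data: rec Y.…}}
τ conforms to S (length 3)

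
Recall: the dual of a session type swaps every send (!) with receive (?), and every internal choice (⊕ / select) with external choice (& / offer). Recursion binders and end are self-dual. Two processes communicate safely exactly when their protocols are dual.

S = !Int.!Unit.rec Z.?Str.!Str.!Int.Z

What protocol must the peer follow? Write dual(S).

?Int.?Unit.rec Z.!Str.?Str.?Int.Z

!Int = ?Int
  !Unit = ?Unit
    rec Z = rec Z  (μ self-dual)
      ?Str = !Str
        !Str = ?Str
          !Int = ?Int
            Z self-dual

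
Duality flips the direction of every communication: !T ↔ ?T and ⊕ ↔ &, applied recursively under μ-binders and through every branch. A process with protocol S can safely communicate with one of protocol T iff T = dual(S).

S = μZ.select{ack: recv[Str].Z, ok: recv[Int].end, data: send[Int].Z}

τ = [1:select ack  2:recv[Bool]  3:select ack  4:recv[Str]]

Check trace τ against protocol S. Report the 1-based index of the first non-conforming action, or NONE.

@1 select ack  ok  residual = recv[Str].μZ.…
@2 got recv[Bool], protocol expects recv[Str]  ✗

2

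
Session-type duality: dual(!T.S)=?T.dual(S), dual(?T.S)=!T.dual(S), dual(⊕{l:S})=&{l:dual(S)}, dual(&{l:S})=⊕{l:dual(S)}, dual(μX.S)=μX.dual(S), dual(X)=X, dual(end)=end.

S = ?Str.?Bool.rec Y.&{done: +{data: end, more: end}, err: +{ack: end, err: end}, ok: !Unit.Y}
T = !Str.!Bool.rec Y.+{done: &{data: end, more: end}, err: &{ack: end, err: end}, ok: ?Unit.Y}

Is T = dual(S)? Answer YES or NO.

?Str | !Str  match
  ?Bool | !Bool  match
    rec Y | rec Y  match (rec unchanged)
      &{done,err,ok} | +{done,err,ok}  match labels match
        case done:
          +{data,more} | &{data,more}  match labels match
            case data:
              end | end  match
            case more:
              end | end  match
        case err:
          +{ack,err} | &{ack,err}  match labels match
            case ack:
              end | end  match
            case err:
              end | end  match
        case ok:
          !Unit | ?Unit  match
            Y | Y  match

YES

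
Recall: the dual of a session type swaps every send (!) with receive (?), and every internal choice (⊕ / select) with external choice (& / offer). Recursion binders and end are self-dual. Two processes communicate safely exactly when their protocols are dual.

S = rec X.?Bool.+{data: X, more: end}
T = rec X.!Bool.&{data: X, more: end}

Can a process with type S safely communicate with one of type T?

YES

rec X vs rec X  ok (μ self-dual)
  ?Bool vs !Bool  ok
    +{data,more} vs &{data,more}  ok same labels
      case data:
        X vs X  ok
      case more:
        end vs end  ok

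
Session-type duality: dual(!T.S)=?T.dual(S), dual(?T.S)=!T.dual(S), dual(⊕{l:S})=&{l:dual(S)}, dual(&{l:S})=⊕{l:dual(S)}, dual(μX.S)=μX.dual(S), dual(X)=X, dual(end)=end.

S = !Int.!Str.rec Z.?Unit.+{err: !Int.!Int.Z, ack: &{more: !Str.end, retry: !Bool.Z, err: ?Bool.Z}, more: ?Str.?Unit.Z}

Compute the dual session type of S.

?Int.?Str.rec Z.!Unit.&{err: ?Int.?Int.Z, ack: +{more: ?Str.end, retry: ?Bool.Z, err: !Bool.Z}, more: !Str.!Unit.Z}

!Int = ?Int
  !Str = ?Str
    rec Z = rec Z  (μ self-dual)
      ?Unit = !Unit
        +{err,ack,more} = &{err,ack,more}  (select→offer)
          • err:
            !Int = ?Int
              !Int = ?Int
                Z self-dual
          • ack:
            &{more,retry,err} = +{more,retry,err}  (external→internal)
              • more:
                !Str = ?Str
                  end self-dual
              • retry:
                !Bool = ?Bool
                  Z self-dual
              • err:
                ?Bool = !Bool
                  Z self-dual
          • more:
            ?Str = !Str
              ?Unit = !Unit
                Z self-dual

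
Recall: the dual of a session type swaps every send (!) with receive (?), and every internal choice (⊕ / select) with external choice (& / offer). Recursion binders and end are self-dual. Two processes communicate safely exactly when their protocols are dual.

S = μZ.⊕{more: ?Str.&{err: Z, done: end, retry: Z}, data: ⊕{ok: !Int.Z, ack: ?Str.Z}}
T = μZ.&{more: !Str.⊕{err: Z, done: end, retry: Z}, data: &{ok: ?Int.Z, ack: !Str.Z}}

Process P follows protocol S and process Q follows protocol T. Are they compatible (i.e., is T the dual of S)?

YES

μZ | μZ  match (μ self-dual)
  ⊕{more,data} | &{more,data}  match same labels
    [more]
      ?Str | !Str  match
        &{err,done,retry} | ⊕{err,done,retry}  match same labels
          [err]
            Z | Z  match
          [done]
            end | end  match
          [retry]
            Z | Z  match
    [data]
      ⊕{ok,ack} | &{ok,ack}  match same labels
        [ok]
          !Int | ?Int  match
            Z | Z  match
        [ack]
          ?Str | !Str  match
            Z | Z  match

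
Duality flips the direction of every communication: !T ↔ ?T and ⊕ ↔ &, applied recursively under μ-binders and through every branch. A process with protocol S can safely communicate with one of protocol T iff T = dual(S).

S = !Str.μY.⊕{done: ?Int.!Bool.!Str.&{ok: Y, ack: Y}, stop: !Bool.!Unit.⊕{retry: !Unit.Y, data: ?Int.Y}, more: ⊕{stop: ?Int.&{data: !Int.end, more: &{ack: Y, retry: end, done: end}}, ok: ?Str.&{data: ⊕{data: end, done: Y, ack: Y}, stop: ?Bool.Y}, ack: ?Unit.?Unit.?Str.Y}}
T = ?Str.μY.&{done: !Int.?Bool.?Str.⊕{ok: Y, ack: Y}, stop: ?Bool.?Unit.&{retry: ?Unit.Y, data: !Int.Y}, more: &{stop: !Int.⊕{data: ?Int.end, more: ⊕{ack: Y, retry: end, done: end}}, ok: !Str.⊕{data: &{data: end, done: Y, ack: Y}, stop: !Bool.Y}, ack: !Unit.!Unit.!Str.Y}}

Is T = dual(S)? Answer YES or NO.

!Str vs ?Str  ✓
  μY vs μY  ✓ (μ self-dual)
    ⊕{done,stop,more} vs &{done,stop,more}  ✓ label sets agree
      • done:
        ?Int vs !Int  ✓
          !Bool vs ?Bool  ✓
            !Str vs ?Str  ✓
              &{ok,ack} vs ⊕{ok,ack}  ✓ label sets agree
                • ok:
                  Y vs Y  ✓
                • ack:
                  Y vs Y  ✓
      • stop:
        !Bool vs ?Bool  ✓
          !Unit vs ?Unit  ✓
            ⊕{retry,data} vs &{retry,data}  ✓ label sets agree
              • retry:
                !Unit vs ?Unit  ✓
                  Y vs Y  ✓
              • data:
                ?Int vs !Int  ✓
                  Y vs Y  ✓
      • more:
        ⊕{stop,ok,ack} vs &{stop,ok,ack}  ✓ label sets agree
          • stop:
            ?Int vs !Int  ✓
              &{data,more} vs ⊕{data,more}  ✓ label sets agree
                • data:
                  !Int vs ?Int  ✓
                    end vs end  ✓
                • more:
                  &{ack,retry,done} vs ⊕{ack,retry,done}  ✓ label sets agree
                    • ack:
                      Y vs Y  ✓
                    • retry:
                      end vs end  ✓
                    • done:
                      end vs end  ✓
          • ok:
            ?Str vs !Str  ✓
              &{data,stop} vs ⊕{data,stop}  ✓ label sets agree
                • data:
                  ⊕{data,done,ack} vs &{data,done,ack}  ✓ label sets agree
                    • data:
                      end vs end  ✓
                    • done:
                      Y vs Y  ✓
                    • ack:
                      Y vs Y  ✓
                • stop:
                  ?Bool vs !Bool  ✓
                    Y vs Y  ✓
          • ack:
            ?Unit vs !Unit  ✓
              ?Unit vs !Unit  ✓
                ?Str vs !Str  ✓
                  Y vs Y  ✓

YES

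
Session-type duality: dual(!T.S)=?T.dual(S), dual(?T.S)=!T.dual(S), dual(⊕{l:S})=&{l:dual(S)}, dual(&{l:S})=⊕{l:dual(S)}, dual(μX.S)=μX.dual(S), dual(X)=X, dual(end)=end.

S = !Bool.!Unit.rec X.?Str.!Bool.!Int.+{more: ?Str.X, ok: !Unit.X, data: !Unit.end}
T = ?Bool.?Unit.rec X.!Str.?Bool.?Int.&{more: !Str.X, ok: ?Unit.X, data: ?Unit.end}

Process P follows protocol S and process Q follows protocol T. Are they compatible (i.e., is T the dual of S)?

!Bool vs ?Bool  ✓
  !Unit vs ?Unit  ✓
    rec X vs rec X  ✓ (binder kept)
      ?Str vs !Str  ✓
        !Bool vs ?Bool  ✓
          !Int vs ?Int  ✓
            +{more,ok,data} vs &{more,ok,data}  ✓ label sets agree
              [more]
                ?Str vs !Str  ✓
                  X vs X  ✓
              [ok]
                !Unit vs ?Unit  ✓
                  X vs X  ✓
              [data]
                !Unit vs ?Unit  ✓
                  end vs end  ✓

YES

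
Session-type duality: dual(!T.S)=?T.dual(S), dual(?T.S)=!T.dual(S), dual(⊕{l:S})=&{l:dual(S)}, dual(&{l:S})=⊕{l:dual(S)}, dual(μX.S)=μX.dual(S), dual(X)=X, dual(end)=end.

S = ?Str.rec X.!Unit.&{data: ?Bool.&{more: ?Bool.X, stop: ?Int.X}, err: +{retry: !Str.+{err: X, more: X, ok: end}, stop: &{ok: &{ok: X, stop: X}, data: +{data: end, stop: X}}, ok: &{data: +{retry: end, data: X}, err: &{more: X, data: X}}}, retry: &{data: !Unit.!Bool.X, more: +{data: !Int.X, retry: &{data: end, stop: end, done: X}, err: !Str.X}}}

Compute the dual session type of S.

!Str.rec X.?Unit.+{data: !Bool.+{more: !Bool.X, stop: !Int.X}, err: &{retry: ?Str.&{err: X, more: X, ok: end}, stop: +{ok: +{ok: X, stop: X}, data: &{data: end, stop: X}}, ok: +{data: &{retry: end, data: X}, err: +{more: X, data: X}}}, retry: +{data: ?Unit.?Bool.X, more: &{data: ?Int.X, retry: +{data: end, stop: end, done: X}, err: ?Str.X}}}

?Str = !Str
  rec X = rec X  (binder kept)
    !Unit = ?Unit
      &{data,err,retry} = +{data,err,retry}  (&→⊕)
        [data]
          ?Bool = !Bool
            &{more,stop} = +{more,stop}  (&→⊕)
              [more]
                ?Bool = !Bool
                  X ↦ X
              [stop]
                ?Int = !Int
                  X ↦ X
        [err]
          +{retry,stop,ok} = &{retry,stop,ok}  (internal→external)
            [retry]
              !Str = ?Str
                +{err,more,ok} = &{err,more,ok}  (internal→external)
                  [err]
                    X ↦ X
                  [more]
                    X ↦ X
                  [ok]
                    end ↦ end
            [stop]
              &{ok,data} = +{ok,data}  (&→⊕)
                [ok]
                  &{ok,stop} = +{ok,stop}  (&→⊕)
                    [ok]
                      X ↦ X
                    [stop]
                      X ↦ X
                [data]
                  +{data,stop} = &{data,stop}  (internal→external)
                    [data]
                      end ↦ end
                    [stop]
                      X ↦ X
            [ok]
              &{data,err} = +{data,err}  (&→⊕)
                [data]
                  +{retry,data} = &{retry,data}  (internal→external)
                    [retry]
                      end ↦ end
                    [data]
                      X ↦ X
                [err]
                  &{more,data} = +{more,data}  (&→⊕)
                    [more]
                      X ↦ X
                    [data]
                      X ↦ X
        [retry]
          &{data,more} = +{data,more}  (&→⊕)
            [data]
              !Unit = ?Unit
                !Bool = ?Bool
                  X ↦ X
            [more]
              +{data,retry,err} = &{data,retry,err}  (internal→external)
                [data]
                  !Int = ?Int
                    X ↦ X
                [retry]
                  &{data,stop,done} = +{data,stop,done}  (&→⊕)
                    [data]
                      end ↦ end
                    [stop]
                      end ↦ end
                    [done]
                      X ↦ X
                [err]
                  !Str = ?Str
                    X ↦ X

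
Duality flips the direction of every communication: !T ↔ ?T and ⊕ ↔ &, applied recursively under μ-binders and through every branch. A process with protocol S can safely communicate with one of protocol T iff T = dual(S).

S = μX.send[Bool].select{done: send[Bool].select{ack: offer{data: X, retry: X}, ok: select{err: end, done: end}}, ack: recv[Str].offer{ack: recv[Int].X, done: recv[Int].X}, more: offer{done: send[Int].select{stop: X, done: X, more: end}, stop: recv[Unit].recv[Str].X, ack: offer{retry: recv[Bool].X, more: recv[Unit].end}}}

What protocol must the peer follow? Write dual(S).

μX → μX  (μ self-dual)
  send[Bool] → recv[Bool]
    select{done,ack,more} → offer{done,ack,more}  (internal→external)
      • done:
        send[Bool] → recv[Bool]
          select{ack,ok} → offer{ack,ok}  (internal→external)
            • ack:
              offer{data,retry} → select{data,retry}  (external→internal)
                • data:
                  X self-dual
                • retry:
                  X self-dual
            • ok:
              select{err,done} → offer{err,done}  (internal→external)
                • err:
                  end self-dual
                • done:
                  end self-dual
      • ack:
        recv[Str] → send[Str]
          offer{ack,done} → select{ack,done}  (external→internal)
            • ack:
              recv[Int] → send[Int]
                X self-dual
            • done:
              recv[Int] → send[Int]
                X self-dual
      • more:
        offer{done,stop,ack} → select{done,stop,ack}  (external→internal)
          • done:
            send[Int] → recv[Int]
              select{stop,done,more} → offer{stop,done,more}  (internal→external)
                • stop:
                  X self-dual
                • done:
                  X self-dual
                • more:
                  end self-dual
          • stop:
            recv[Unit] → send[Unit]
              recv[Str] → send[Str]
                X self-dual
          • ack:
            offer{retry,more} → select{retry,more}  (external→internal)
              • retry:
                recv[Bool] → send[Bool]
                  X self-dual
              • more:
                recv[Unit] → send[Unit]
                  end self-dual

μX.recv[Bool].offer{done: recv[Bool].offer{ack: select{data: X, retry: X}, ok: offer{err: end, done: end}}, ack: send[Str].select{ack: send[Int].X, done: send[Int].X}, more: select{done: recv[Int].offer{stop: X, done: X, more: end}, stop: send[Unit].send[Str].X, ack: select{retry: send[Bool].X, more: send[Unit].end}}}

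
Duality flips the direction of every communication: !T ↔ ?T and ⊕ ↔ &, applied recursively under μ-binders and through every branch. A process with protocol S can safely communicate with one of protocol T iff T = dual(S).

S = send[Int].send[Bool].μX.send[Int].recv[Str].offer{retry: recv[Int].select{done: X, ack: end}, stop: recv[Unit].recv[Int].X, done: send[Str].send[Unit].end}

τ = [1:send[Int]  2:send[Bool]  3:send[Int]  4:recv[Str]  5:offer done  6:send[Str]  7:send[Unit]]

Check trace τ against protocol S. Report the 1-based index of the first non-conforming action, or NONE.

[1] send[Int]  ✓  cont: send[Bool].μX.…
[2] send[Bool]  ✓  cont: μX.…
[3] send[Int]  ✓  cont: recv[Str].offer{retry: recv[Int].select{done: μX.…, ack: end}, stop: recv[Unit].recv[Int].μX.…, done: send[Str].send[Unit].end}
[4] recv[Str]  ✓  cont: offer{retry: recv[Int].select{done: μX.…, ack: end}, stop: recv[Unit].recv[Int].μX.…, done: send[Str].send[Unit].end}
[5] offer done  ✓  cont: send[Str].send[Unit].end
[6] send[Str]  ✓  cont: send[Unit].end
[7] send[Unit]  ✓  cont: end
τ conforms to S (length 7)

NONE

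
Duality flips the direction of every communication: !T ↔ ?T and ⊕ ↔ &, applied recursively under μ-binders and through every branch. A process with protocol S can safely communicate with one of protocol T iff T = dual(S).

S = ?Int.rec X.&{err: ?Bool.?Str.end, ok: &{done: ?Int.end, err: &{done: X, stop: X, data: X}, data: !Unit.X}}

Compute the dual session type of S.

!Int.rec X.+{err: !Bool.!Str.end, ok: +{done: !Int.end, err: +{done: X, stop: X, data: X}, data: ?Unit.X}}

?Int = !Int
  rec X = rec X  (rec unchanged)
    &{err,ok} = +{err,ok}  (offer→select)
      case err:
        ?Bool = !Bool
          ?Str = !Str
            end self-dual
      case ok:
        &{done,err,data} = +{done,err,data}  (offer→select)
          case done:
            ?Int = !Int
              end self-dual
          case err:
            &{done,stop,data} = +{done,stop,data}  (offer→select)
              case done:
                X self-dual
              case stop:
                X self-dual
              case data:
                X self-dual
          case data:
            !Unit = ?Unit
              X self-dual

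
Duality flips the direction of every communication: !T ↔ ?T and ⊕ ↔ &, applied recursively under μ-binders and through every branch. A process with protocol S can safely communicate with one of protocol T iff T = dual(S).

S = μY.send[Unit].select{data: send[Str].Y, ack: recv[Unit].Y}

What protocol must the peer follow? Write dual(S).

μY = μY  (binder kept)
  send[Unit] = recv[Unit]
    select{data,ack} = offer{data,ack}  (internal→external)
      case data:
        send[Str] = recv[Str]
          Y self-dual
      case ack:
        recv[Unit] = send[Unit]
          Y self-dual

μY.recv[Unit].offer{data: recv[Str].Y, ack: send[Unit].Y}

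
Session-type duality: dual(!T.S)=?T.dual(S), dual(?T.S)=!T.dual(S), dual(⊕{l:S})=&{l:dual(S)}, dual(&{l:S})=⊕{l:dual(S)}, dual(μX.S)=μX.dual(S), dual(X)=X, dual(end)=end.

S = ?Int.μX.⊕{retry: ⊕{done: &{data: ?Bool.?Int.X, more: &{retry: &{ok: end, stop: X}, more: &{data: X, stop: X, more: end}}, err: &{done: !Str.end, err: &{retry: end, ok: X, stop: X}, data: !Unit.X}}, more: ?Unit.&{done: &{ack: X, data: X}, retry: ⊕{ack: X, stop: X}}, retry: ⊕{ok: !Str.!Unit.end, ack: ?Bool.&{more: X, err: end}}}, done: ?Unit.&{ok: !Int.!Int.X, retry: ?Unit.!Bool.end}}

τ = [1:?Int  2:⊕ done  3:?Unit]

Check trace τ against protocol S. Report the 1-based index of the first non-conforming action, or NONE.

NONE

@1 ?Int  match  cont: μX.…
@2 ⊕ done  match  cont: ?Unit.&{ok: !Int.!Int.μX.…, retry: ?Unit.!Bool.end}
@3 ?Unit  match  cont: &{ok: !Int.!Int.μX.…, retry: ?Unit.!Bool.end}
τ conforms to S (length 3)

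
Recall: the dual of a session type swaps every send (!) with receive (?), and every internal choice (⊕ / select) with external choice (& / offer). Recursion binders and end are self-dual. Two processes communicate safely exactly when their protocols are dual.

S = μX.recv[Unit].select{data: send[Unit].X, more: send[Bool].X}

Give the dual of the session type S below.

μX = μX  (μ self-dual)
  recv[Unit] = send[Unit]
    select{data,more} = offer{data,more}  (select→offer)
      [data]
        send[Unit] = recv[Unit]
          dual(X) = X
      [more]
        send[Bool] = recv[Bool]
          dual(X) = X

μX.send[Unit].offer{data: recv[Unit].X, more: recv[Bool].X}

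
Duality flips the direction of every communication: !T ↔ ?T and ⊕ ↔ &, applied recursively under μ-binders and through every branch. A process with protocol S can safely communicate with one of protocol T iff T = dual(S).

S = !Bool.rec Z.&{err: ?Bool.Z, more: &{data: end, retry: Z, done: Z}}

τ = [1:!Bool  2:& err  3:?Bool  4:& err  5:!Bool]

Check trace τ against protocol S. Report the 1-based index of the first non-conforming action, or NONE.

5

[1] !Bool  match  state: rec Z.…
[2] & err  match  state: ?Bool.rec Z.…
[3] ?Bool  match  state: rec Z.…
[4] & err  match  state: ?Bool.rec Z.…
[5] got !Bool, protocol expects ?Bool  ✗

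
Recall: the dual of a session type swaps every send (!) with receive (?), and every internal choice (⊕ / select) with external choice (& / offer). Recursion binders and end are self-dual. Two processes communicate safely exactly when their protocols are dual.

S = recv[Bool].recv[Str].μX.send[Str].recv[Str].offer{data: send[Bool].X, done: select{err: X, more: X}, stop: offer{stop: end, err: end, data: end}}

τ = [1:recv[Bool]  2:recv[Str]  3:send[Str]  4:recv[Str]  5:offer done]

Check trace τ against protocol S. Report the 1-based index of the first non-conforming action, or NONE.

@1 recv[Bool]  ok  cont: recv[Str].μX.…
@2 recv[Str]  ok  cont: μX.…
@3 send[Str]  ok  cont: recv[Str].offer{data: send[Bool].μX.…, done: select{err: μX.…, more: μX.…}, stop: offer{stop: end, err: end, data: end}}
@4 recv[Str]  ok  cont: offer{data: send[Bool].μX.…, done: select{err: μX.…, more: μX.…}, stop: offer{stop: end, err: end, data: end}}
@5 offer done  ok  cont: select{err: μX.…, more: μX.…}
trace exhausted — no violation

NONE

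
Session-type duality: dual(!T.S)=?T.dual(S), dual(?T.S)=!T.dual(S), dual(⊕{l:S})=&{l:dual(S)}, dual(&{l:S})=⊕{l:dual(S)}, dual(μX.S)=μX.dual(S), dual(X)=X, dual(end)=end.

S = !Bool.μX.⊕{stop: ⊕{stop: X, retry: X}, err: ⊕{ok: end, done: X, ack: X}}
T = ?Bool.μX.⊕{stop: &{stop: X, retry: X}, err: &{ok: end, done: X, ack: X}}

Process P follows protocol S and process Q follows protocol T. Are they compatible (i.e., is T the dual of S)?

!Bool | ?Bool  match
  μX | μX  match (rec unchanged)
    ⊕{stop,err} | ⊕{stop,err}  ✗ choice polarity not flipped — not dual

NO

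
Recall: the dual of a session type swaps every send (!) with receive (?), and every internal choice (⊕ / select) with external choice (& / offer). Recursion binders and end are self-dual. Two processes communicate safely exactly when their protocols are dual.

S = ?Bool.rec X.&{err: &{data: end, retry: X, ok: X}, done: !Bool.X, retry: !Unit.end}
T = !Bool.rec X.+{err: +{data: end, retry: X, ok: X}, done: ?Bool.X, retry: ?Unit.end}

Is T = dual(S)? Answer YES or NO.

?Bool | !Bool  match
  rec X | rec X  match (binder kept)
    &{err,done,retry} | +{err,done,retry}  match same labels
      [err]
        &{data,retry,ok} | +{data,retry,ok}  match same labels
          [data]
            end | end  match
          [retry]
            X | X  match
          [ok]
            X | X  match
      [done]
        !Bool | ?Bool  match
          X | X  match
      [retry]
        !Unit | ?Unit  match
          end | end  match

YES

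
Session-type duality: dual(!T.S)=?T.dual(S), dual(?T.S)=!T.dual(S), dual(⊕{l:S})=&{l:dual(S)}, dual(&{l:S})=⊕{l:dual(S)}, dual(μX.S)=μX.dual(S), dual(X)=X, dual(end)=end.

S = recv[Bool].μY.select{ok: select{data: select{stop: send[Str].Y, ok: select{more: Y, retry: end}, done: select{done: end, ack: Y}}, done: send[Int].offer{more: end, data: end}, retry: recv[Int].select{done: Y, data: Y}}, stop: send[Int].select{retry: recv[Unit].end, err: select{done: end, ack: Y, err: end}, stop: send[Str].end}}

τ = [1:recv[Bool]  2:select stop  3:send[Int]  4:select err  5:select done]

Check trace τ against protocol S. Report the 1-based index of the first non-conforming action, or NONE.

NONE

@1 recv[Bool]  ✓  residual = μY.…
@2 select stop  ✓  residual = send[Int].select{retry: recv[Unit].end, err: select{done: end, ack: μY.…, err: end}, stop: send[Str].end}
@3 send[Int]  ✓  residual = select{retry: recv[Unit].end, err: select{done: end, ack: μY.…, err: end}, stop: send[Str].end}
@4 select err  ✓  residual = select{done: end, ack: μY.…, err: end}
@5 select done  ✓  residual = end
τ conforms to S (length 5)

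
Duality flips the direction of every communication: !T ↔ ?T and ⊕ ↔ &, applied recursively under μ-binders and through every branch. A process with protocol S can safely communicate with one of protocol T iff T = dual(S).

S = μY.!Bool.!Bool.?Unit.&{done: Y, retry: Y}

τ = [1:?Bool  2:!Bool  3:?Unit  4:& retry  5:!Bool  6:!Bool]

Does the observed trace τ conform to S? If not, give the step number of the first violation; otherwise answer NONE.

1

[1] got ?Bool, protocol expects !Bool  ✗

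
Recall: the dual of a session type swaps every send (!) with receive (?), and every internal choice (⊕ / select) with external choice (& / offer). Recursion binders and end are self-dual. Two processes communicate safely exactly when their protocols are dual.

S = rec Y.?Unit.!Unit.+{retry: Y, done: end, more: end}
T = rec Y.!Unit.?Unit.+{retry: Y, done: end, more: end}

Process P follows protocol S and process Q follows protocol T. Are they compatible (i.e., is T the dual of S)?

rec Y ‖ rec Y  ok (rec unchanged)
  ?Unit ‖ !Unit  ok
    !Unit ‖ ?Unit  ok
      +{retry,done,more} ‖ +{retry,done,more}  ✗ choice polarity not flipped — not dual

NO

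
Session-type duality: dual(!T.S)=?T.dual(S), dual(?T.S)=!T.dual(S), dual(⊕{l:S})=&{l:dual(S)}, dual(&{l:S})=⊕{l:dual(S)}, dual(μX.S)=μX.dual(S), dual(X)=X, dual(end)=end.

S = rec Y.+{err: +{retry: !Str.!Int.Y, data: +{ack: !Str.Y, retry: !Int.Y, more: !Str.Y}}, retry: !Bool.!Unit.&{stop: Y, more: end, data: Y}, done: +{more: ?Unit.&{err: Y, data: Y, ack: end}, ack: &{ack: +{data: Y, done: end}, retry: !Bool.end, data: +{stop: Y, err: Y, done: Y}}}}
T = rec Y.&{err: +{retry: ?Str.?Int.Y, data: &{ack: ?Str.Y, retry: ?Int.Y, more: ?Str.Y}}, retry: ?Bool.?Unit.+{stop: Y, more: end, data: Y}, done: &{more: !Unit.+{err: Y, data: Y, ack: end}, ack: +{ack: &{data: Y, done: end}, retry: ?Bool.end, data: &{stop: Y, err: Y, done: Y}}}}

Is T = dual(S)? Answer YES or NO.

NO

rec Y ‖ rec Y  ok (binder kept)
  +{err,retry,done} ‖ &{err,retry,done}  ok labels match
    • err:
      +{retry,data} ‖ +{retry,data}  ✗ choice polarity not flipped — not dual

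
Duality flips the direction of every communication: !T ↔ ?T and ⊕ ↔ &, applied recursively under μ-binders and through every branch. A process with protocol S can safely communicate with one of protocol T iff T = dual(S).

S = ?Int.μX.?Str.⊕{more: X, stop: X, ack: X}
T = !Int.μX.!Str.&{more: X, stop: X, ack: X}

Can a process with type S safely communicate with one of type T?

?Int | !Int  ok
  μX | μX  ok (binder kept)
    ?Str | !Str  ok
      ⊕{more,stop,ack} | &{more,stop,ack}  ok label sets agree
        [more]
          X | X  ok
        [stop]
          X | X  ok
        [ack]
          X | X  ok

YES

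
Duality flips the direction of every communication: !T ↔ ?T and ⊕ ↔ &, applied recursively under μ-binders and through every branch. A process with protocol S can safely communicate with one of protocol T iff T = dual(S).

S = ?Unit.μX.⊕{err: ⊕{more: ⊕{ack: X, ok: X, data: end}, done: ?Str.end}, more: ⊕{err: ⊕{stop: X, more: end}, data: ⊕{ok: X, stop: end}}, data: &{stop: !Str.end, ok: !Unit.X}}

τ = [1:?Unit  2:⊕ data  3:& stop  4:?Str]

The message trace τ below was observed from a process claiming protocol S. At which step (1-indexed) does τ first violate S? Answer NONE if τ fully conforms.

step 1: ?Unit  match  now at μX.…
step 2: ⊕ data  match  now at &{stop: !Str.end, ok: !Unit.μX.…}
step 3: & stop  match  now at !Str.end
step 4: got ?Str, protocol expects !Str  ✗

4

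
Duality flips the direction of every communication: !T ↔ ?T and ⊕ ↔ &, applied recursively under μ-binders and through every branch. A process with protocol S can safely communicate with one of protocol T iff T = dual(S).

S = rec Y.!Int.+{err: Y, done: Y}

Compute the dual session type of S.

rec Y.?Int.&{err: Y, done: Y}

rec Y = rec Y  (rec unchanged)
  !Int = ?Int
    +{err,done} = &{err,done}  (⊕→&)
      [err]
        Y self-dual
      [done]
        Y self-dual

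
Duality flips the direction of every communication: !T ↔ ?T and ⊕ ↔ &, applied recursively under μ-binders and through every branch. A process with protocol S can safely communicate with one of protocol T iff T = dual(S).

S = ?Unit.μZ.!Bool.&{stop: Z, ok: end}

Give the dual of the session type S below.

!Unit.μZ.?Bool.⊕{stop: Z, ok: end}

?Unit ↦ !Unit
  μZ ↦ μZ  (μ self-dual)
    !Bool ↦ ?Bool
      &{stop,ok} ↦ ⊕{stop,ok}  (external→internal)
        • stop:
          Z self-dual
        • ok:
          end self-dual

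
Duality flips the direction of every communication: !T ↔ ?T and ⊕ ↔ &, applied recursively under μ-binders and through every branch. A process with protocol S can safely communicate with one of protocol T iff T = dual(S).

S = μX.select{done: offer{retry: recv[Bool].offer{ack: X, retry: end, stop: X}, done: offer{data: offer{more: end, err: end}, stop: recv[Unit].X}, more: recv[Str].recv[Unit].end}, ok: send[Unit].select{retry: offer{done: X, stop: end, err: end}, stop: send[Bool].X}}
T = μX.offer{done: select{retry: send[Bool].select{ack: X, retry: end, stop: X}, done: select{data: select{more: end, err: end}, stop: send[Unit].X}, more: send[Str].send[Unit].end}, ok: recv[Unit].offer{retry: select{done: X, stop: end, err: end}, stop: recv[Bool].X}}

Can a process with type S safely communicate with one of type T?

μX ‖ μX  match (rec unchanged)
  select{done,ok} ‖ offer{done,ok}  match labels match
    • done:
      offer{retry,done,more} ‖ select{retry,done,more}  match labels match
        • retry:
          recv[Bool] ‖ send[Bool]  match
            offer{ack,retry,stop} ‖ select{ack,retry,stop}  match labels match
              • ack:
                X ‖ X  match
              • retry:
                end ‖ end  match
              • stop:
                X ‖ X  match
        • done:
          offer{data,stop} ‖ select{data,stop}  match labels match
            • data:
              offer{more,err} ‖ select{more,err}  match labels match
                • more:
                  end ‖ end  match
                • err:
                  end ‖ end  match
            • stop:
              recv[Unit] ‖ send[Unit]  match
                X ‖ X  match
        • more:
          recv[Str] ‖ send[Str]  match
            recv[Unit] ‖ send[Unit]  match
              end ‖ end  match
    • ok:
      send[Unit] ‖ recv[Unit]  match
        select{retry,stop} ‖ offer{retry,stop}  match labels match
          • retry:
            offer{done,stop,err} ‖ select{done,stop,err}  match labels match
              • done:
                X ‖ X  match
              • stop:
                end ‖ end  match
              • err:
                end ‖ end  match
          • stop:
            send[Bool] ‖ recv[Bool]  match
              X ‖ X  match

YES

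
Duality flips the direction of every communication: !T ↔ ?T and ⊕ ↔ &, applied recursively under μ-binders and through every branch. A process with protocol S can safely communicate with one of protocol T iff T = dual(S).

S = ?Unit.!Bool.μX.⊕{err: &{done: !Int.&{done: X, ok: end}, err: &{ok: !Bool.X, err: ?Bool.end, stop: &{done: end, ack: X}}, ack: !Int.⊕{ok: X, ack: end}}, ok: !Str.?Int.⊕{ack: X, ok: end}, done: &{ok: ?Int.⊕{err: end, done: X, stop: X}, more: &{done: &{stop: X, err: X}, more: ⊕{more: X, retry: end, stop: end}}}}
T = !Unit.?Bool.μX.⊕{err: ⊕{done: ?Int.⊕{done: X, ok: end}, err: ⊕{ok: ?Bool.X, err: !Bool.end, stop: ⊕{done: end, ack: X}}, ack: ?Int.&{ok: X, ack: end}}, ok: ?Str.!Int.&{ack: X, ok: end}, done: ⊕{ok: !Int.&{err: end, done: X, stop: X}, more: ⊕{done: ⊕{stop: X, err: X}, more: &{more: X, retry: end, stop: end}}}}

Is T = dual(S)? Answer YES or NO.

NO

?Unit vs !Unit  ok
  !Bool vs ?Bool  ok
    μX vs μX  ok (rec unchanged)
      ⊕{err,ok,done} vs ⊕{err,ok,done}  ✗ choice polarity not flipped — not dual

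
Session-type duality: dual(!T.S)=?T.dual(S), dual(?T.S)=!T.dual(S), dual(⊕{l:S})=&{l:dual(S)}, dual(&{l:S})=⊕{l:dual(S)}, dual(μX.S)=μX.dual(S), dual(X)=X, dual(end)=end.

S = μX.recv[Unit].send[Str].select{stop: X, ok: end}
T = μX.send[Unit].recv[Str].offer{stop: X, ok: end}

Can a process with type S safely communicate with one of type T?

YES

μX | μX  match (μ self-dual)
  recv[Unit] | send[Unit]  match
    send[Str] | recv[Str]  match
      select{stop,ok} | offer{stop,ok}  match label sets agree
        case stop:
          X | X  match
        case ok:
          end | end  match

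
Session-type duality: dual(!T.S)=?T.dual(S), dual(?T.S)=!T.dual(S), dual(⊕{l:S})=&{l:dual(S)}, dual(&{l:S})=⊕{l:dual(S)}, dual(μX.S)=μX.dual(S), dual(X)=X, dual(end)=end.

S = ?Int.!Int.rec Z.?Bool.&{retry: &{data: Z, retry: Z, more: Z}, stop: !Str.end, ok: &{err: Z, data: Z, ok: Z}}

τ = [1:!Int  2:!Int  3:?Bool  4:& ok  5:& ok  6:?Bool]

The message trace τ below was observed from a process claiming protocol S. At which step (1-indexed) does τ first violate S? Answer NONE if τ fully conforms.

1

[1] got !Int, protocol expects ?Int  ✗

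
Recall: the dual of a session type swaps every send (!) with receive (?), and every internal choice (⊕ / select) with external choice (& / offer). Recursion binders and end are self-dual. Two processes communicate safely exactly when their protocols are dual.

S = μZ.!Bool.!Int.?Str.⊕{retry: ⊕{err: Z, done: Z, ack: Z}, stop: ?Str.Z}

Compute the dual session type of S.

μZ.?Bool.?Int.!Str.&{retry: &{err: Z, done: Z, ack: Z}, stop: !Str.Z}

μZ ↦ μZ  (μ self-dual)
  !Bool ↦ ?Bool
    !Int ↦ ?Int
      ?Str ↦ !Str
        ⊕{retry,stop} ↦ &{retry,stop}  (internal→external)
          [retry]
            ⊕{err,done,ack} ↦ &{err,done,ack}  (internal→external)
              [err]
                Z ↦ Z
              [done]
                Z ↦ Z
              [ack]
                Z ↦ Z
          [stop]
            ?Str ↦ !Str
              Z ↦ Z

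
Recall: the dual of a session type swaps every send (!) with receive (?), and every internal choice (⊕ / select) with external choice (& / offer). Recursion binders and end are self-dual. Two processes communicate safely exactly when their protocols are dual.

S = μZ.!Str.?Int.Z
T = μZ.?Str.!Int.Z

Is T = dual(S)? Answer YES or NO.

μZ vs μZ  match (μ self-dual)
  !Str vs ?Str  match
    ?Int vs !Int  match
      Z vs Z  match

YES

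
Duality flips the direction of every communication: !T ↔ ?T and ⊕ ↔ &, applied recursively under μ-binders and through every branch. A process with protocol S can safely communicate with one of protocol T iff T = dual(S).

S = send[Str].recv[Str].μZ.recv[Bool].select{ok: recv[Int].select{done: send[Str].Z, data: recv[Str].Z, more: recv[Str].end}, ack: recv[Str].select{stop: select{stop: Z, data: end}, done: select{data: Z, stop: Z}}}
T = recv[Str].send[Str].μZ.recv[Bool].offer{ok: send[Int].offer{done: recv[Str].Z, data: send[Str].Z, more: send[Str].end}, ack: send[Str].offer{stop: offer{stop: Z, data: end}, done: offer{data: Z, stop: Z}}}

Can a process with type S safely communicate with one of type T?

NO

send[Str] vs recv[Str]  match
  recv[Str] vs send[Str]  match
    μZ vs μZ  match (μ self-dual)
      recv[Bool] vs recv[Bool]  ✗ same direction on both sides — not dual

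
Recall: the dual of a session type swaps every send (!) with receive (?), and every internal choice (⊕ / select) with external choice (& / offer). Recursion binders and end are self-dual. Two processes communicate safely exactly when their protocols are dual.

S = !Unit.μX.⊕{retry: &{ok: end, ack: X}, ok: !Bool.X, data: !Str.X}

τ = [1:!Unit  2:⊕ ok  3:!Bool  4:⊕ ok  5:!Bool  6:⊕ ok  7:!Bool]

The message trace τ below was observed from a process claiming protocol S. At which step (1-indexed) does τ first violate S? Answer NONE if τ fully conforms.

NONE

[1] !Unit  ok  cont: μX.…
[2] ⊕ ok  ok  cont: !Bool.μX.…
[3] !Bool  ok  cont: μX.…
[4] ⊕ ok  ok  cont: !Bool.μX.…
[5] !Bool  ok  cont: μX.…
[6] ⊕ ok  ok  cont: !Bool.μX.…
[7] !Bool  ok  cont: μX.…
trace exhausted — no violation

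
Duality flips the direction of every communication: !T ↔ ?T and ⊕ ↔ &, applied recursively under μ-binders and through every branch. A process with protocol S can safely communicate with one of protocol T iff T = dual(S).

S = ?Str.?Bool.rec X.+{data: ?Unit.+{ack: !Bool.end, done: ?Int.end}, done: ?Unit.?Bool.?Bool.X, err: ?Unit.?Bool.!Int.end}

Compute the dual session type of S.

!Str.!Bool.rec X.&{data: !Unit.&{ack: ?Bool.end, done: !Int.end}, done: !Unit.!Bool.!Bool.X, err: !Unit.!Bool.?Int.end}

?Str ↦ !Str
  ?Bool ↦ !Bool
    rec X ↦ rec X  (μ self-dual)
      +{data,done,err} ↦ &{data,done,err}  (select→offer)
        case data:
          ?Unit ↦ !Unit
            +{ack,done} ↦ &{ack,done}  (select→offer)
              case ack:
                !Bool ↦ ?Bool
                  dual(end) = end
              case done:
                ?Int ↦ !Int
                  dual(end) = end
        case done:
          ?Unit ↦ !Unit
            ?Bool ↦ !Bool
              ?Bool ↦ !Bool
                dual(X) = X
        case err:
          ?Unit ↦ !Unit
            ?Bool ↦ !Bool
              !Int ↦ ?Int
                dual(end) = end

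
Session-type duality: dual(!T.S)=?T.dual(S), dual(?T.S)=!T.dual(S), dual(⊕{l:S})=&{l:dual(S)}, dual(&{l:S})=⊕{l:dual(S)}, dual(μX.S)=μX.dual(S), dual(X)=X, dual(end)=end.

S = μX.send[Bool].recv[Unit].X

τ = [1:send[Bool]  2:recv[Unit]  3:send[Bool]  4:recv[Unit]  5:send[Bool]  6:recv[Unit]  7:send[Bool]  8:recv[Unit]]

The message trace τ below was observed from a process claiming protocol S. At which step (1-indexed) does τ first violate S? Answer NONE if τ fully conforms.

NONE

[1] send[Bool]  ✓  cont: recv[Unit].μX.…
[2] recv[Unit]  ✓  cont: μX.…
[3] send[Bool]  ✓  cont: recv[Unit].μX.…
[4] recv[Unit]  ✓  cont: μX.…
[5] send[Bool]  ✓  cont: recv[Unit].μX.…
[6] recv[Unit]  ✓  cont: μX.…
[7] send[Bool]  ✓  cont: recv[Unit].μX.…
[8] recv[Unit]  ✓  cont: μX.…
trace exhausted — no violation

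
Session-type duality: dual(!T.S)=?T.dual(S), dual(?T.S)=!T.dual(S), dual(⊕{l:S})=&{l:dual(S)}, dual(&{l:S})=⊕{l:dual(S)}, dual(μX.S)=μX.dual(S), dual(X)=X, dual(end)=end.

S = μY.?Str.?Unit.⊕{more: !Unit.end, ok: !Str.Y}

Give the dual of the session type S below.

μY.!Str.!Unit.&{more: ?Unit.end, ok: ?Str.Y}

μY → μY  (μ self-dual)
  ?Str → !Str
    ?Unit → !Unit
      ⊕{more,ok} → &{more,ok}  (select→offer)
        case more:
          !Unit → ?Unit
            end ↦ end
        case ok:
          !Str → ?Str
            Y ↦ Y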